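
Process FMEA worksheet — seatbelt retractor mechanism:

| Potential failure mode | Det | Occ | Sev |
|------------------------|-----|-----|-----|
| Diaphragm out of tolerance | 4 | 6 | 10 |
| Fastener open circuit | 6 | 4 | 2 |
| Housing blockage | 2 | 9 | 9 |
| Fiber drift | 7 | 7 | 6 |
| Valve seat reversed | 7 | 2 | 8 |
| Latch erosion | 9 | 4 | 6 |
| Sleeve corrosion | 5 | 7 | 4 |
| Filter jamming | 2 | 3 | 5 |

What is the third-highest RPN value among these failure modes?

RPN = Severity × Occurrence × Detection:
  Diaphragm out of tolerance: 10 × 6 × 4 = 240
  Fastener open circuit: 2 × 4 × 6 = 48
  Housing blockage: 9 × 9 × 2 = 162
  Fiber drift: 6 × 7 × 7 = 294
  Valve seat reversed: 8 × 2 × 7 = 112
  Latch erosion: 6 × 4 × 9 = 216
  Sleeve corrosion: 4 × 7 × 5 = 140
  Filter jamming: 5 × 3 × 2 = 30
Sorted descending: 294, 240, 216, 162, 140, 112, 48, 30.
The third-highest RPN is 216 (Latch erosion).

216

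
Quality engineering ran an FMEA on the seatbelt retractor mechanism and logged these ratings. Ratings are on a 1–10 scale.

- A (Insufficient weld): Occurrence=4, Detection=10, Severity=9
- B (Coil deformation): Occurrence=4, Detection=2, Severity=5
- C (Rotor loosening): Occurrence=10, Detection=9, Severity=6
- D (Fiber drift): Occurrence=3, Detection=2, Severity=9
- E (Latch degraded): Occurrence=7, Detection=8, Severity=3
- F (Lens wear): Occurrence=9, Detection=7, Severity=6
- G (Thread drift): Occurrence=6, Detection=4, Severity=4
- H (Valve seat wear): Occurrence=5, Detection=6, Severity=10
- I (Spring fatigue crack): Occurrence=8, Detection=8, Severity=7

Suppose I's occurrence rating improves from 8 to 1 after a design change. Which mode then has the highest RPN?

C

RPN = Severity × Occurrence × Detection:
  A: 9 × 4 × 10 = 360
  B: 5 × 4 × 2 = 40
  C: 6 × 10 × 9 = 540
  D: 9 × 3 × 2 = 54
  E: 3 × 7 × 8 = 168
  F: 6 × 9 × 7 = 378
  G: 4 × 6 × 4 = 96
  H: 10 × 5 × 6 = 300
  I: 7 × 8 × 8 = 448
After action: I → 7 × 1 × 8 = 56.
Revised RPNs: C=540, F=378, A=360, H=300, E=168, G=96, I=56, D=54, B=40.
Highest is now C (540).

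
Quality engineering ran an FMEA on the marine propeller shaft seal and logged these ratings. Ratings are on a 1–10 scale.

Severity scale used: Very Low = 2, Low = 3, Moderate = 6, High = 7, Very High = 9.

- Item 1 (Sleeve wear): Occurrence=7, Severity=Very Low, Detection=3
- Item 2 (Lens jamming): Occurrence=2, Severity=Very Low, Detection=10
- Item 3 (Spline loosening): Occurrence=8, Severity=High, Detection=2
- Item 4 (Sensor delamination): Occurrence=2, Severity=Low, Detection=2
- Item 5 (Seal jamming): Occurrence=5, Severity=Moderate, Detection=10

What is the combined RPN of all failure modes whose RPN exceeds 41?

RPN = Severity × Occurrence × Detection:
  Item 1: 2 × 7 × 3 = 42
  Item 2: 2 × 2 × 10 = 40
  Item 3: 7 × 8 × 2 = 112
  Item 4: 3 × 2 × 2 = 12
  Item 5: 6 × 5 × 10 = 300
RPN > 41: Item 1 (42), Item 3 (112), Item 5 (300).
Sum: 42 + 112 + 300 = 454.

454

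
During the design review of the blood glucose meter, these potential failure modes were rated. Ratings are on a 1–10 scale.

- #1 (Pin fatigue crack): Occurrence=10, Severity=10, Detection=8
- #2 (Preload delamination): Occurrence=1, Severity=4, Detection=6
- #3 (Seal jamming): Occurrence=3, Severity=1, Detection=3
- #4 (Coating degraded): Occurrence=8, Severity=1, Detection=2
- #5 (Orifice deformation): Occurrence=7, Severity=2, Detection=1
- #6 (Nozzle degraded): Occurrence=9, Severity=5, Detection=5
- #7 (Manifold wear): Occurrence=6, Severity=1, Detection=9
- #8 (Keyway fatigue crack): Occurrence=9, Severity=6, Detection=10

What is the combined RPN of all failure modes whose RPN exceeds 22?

1643

RPN = Severity × Occurrence × Detection:
  #1: 10 × 10 × 8 = 800
  #2: 4 × 1 × 6 = 24
  #3: 1 × 3 × 3 = 9
  #4: 1 × 8 × 2 = 16
  #5: 2 × 7 × 1 = 14
  #6: 5 × 9 × 5 = 225
  #7: 1 × 6 × 9 = 54
  #8: 6 × 9 × 10 = 540
RPN > 22: #1 (800), #2 (24), #6 (225), #7 (54), #8 (540).
Sum: 800 + 24 + 225 + 54 + 540 = 1643.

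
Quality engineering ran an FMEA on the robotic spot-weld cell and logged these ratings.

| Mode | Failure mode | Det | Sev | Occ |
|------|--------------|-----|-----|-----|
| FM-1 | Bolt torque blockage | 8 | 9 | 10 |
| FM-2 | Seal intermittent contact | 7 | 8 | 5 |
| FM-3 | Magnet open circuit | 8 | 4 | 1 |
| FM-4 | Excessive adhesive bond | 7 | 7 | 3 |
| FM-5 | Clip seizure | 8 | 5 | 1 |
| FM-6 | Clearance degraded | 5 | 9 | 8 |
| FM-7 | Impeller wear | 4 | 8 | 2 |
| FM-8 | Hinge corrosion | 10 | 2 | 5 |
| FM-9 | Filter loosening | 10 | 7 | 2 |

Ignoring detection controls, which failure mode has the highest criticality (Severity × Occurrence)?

Criticality = Severity × Occurrence:
  FM-1: 9 × 10 = 90
  FM-2: 8 × 5 = 40
  FM-3: 4 × 1 = 4
  FM-4: 7 × 3 = 21
  FM-5: 5 × 1 = 5
  FM-6: 9 × 8 = 72
  FM-7: 8 × 2 = 16
  FM-8: 2 × 5 = 10
  FM-9: 7 × 2 = 14
Highest criticality is 90 → FM-1.

FM-1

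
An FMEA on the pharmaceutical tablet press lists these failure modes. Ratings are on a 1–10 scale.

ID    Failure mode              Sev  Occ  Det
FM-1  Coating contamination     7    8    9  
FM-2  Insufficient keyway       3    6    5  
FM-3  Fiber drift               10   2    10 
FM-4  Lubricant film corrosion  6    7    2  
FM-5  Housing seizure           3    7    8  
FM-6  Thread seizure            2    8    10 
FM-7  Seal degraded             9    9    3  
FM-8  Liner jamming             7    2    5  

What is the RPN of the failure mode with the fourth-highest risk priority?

168

RPN = Severity × Occurrence × Detection:
  FM-1: 7 × 8 × 9 = 504
  FM-2: 3 × 6 × 5 = 90
  FM-3: 10 × 2 × 10 = 200
  FM-4: 6 × 7 × 2 = 84
  FM-5: 3 × 7 × 8 = 168
  FM-6: 2 × 8 × 10 = 160
  FM-7: 9 × 9 × 3 = 243
  FM-8: 7 × 2 × 5 = 70
Sorted descending: 504, 243, 200, 168, 160, 90, 84, 70.
The fourth-highest RPN is 168 (FM-5).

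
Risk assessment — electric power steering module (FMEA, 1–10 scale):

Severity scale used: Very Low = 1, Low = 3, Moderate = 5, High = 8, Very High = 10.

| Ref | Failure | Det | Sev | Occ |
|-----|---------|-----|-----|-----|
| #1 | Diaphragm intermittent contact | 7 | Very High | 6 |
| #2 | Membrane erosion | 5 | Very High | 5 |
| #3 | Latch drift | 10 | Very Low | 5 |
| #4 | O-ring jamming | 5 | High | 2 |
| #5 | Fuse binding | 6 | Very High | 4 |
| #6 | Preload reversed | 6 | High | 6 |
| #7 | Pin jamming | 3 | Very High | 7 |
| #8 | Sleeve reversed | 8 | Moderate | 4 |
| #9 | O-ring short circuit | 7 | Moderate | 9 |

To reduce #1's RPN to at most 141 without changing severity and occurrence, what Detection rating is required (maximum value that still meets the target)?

#1: S=10, O=6, D=7 → current RPN = 420.
Fixed product = 60. Need 60 × D ≤ 141, so D ≤ 141/60 = 2.35.
Maximum integer Detection rating = 2 (gives RPN 120; D=3 would give 180 > 141).

2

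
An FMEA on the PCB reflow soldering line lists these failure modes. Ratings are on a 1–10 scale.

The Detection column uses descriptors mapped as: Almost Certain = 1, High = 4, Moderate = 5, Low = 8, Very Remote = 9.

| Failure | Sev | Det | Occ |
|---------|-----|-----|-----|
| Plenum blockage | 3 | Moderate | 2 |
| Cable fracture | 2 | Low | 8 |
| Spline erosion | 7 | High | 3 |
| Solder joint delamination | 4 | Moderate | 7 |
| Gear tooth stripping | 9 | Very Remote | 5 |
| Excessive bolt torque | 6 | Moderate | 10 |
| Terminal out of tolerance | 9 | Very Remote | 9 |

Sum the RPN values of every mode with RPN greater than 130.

1574

RPN = Severity × Occurrence × Detection:
  Plenum blockage: 3 × 2 × 5 = 30
  Cable fracture: 2 × 8 × 8 = 128
  Spline erosion: 7 × 3 × 4 = 84
  Solder joint delamination: 4 × 7 × 5 = 140
  Gear tooth stripping: 9 × 5 × 9 = 405
  Excessive bolt torque: 6 × 10 × 5 = 300
  Terminal out of tolerance: 9 × 9 × 9 = 729
RPN > 130: Solder joint delamination (140), Gear tooth stripping (405), Excessive bolt torque (300), Terminal out of tolerance (729).
Sum: 140 + 405 + 300 + 729 = 1574.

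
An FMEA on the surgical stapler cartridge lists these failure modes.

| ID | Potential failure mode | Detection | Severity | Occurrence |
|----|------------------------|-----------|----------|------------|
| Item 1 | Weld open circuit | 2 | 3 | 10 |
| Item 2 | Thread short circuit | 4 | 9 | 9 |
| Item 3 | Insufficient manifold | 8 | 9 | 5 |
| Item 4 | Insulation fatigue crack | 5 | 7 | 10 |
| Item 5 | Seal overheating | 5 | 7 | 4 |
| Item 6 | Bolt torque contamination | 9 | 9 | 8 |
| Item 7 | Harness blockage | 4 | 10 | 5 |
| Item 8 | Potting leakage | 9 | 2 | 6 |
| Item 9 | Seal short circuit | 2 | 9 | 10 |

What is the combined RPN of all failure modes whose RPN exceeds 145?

RPN = Severity × Occurrence × Detection:
  Item 1: 3 × 10 × 2 = 60
  Item 2: 9 × 9 × 4 = 324
  Item 3: 9 × 5 × 8 = 360
  Item 4: 7 × 10 × 5 = 350
  Item 5: 7 × 4 × 5 = 140
  Item 6: 9 × 8 × 9 = 648
  Item 7: 10 × 5 × 4 = 200
  Item 8: 2 × 6 × 9 = 108
  Item 9: 9 × 10 × 2 = 180
RPN > 145: Item 2 (324), Item 3 (360), Item 4 (350), Item 6 (648), Item 7 (200), Item 9 (180).
Sum: 324 + 360 + 350 + 648 + 200 + 180 = 2062.

2062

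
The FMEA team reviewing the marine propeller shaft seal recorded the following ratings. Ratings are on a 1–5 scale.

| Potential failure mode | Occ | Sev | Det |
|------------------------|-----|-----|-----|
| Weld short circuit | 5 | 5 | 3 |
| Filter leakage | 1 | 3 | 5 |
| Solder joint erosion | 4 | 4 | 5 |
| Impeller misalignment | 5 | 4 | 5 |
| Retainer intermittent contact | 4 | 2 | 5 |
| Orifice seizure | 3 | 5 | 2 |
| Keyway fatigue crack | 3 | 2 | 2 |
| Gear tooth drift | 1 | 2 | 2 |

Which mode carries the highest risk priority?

Impeller misalignment

RPN = Severity × Occurrence × Detection:
  Weld short circuit: 5 × 5 × 3 = 75
  Filter leakage: 3 × 1 × 5 = 15
  Solder joint erosion: 4 × 4 × 5 = 80
  Impeller misalignment: 4 × 5 × 5 = 100
  Retainer intermittent contact: 2 × 4 × 5 = 40
  Orifice seizure: 5 × 3 × 2 = 30
  Keyway fatigue crack: 2 × 3 × 2 = 12
  Gear tooth drift: 2 × 1 × 2 = 4
Highest RPN is 100 → Impeller misalignment.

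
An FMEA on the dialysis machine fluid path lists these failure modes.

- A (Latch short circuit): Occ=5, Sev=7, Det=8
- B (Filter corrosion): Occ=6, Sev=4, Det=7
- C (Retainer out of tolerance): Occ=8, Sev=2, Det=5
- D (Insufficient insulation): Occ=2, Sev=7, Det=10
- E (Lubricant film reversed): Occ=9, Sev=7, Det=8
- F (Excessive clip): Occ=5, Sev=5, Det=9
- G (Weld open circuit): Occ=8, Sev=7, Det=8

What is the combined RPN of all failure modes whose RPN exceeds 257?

1232

RPN = Severity × Occurrence × Detection:
  A: 7 × 5 × 8 = 280
  B: 4 × 6 × 7 = 168
  C: 2 × 8 × 5 = 80
  D: 7 × 2 × 10 = 140
  E: 7 × 9 × 8 = 504
  F: 5 × 5 × 9 = 225
  G: 7 × 8 × 8 = 448
RPN > 257: A (280), E (504), G (448).
Sum: 280 + 504 + 448 = 1232.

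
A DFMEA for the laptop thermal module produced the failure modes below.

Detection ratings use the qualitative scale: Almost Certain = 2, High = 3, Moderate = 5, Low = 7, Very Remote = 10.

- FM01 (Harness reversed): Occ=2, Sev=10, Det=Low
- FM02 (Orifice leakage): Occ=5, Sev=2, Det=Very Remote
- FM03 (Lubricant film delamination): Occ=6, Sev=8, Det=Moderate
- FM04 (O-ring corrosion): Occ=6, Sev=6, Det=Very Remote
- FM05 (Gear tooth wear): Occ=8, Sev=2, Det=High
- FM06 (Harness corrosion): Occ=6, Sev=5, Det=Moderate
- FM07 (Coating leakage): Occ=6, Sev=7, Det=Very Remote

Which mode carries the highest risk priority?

FM07

RPN = Severity × Occurrence × Detection:
  FM01: 10 × 2 × 7 = 140
  FM02: 2 × 5 × 10 = 100
  FM03: 8 × 6 × 5 = 240
  FM04: 6 × 6 × 10 = 360
  FM05: 2 × 8 × 3 = 48
  FM06: 5 × 6 × 5 = 150
  FM07: 7 × 6 × 10 = 420
Highest RPN is 420 → FM07.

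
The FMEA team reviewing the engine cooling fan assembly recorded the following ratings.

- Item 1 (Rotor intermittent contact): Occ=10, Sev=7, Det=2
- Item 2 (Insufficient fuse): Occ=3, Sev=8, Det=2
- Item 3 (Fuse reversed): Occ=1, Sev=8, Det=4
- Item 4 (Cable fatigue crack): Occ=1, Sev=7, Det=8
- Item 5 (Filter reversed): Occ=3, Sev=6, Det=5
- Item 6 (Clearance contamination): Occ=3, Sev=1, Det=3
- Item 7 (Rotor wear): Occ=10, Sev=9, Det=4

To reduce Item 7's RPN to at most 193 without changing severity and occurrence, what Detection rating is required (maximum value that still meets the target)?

2

Item 7: S=9, O=10, D=4 → current RPN = 360.
Fixed product = 90. Need 90 × D ≤ 193, so D ≤ 193/90 = 2.14.
Maximum integer Detection rating = 2 (gives RPN 180; D=3 would give 270 > 193).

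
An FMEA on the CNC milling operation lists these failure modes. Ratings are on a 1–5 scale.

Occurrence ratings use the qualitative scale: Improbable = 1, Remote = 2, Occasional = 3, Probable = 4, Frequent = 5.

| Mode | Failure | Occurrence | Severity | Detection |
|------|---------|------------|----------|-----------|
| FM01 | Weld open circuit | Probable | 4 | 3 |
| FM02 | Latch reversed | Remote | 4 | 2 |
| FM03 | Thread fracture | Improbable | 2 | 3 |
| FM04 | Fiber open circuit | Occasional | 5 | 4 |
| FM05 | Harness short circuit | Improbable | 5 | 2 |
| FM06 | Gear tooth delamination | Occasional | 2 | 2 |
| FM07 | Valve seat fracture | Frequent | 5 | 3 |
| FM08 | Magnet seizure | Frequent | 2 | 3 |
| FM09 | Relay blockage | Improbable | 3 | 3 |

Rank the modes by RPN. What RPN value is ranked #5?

16

RPN = Severity × Occurrence × Detection:
  FM01: 4 × 4 × 3 = 48
  FM02: 4 × 2 × 2 = 16
  FM03: 2 × 1 × 3 = 6
  FM04: 5 × 3 × 4 = 60
  FM05: 5 × 1 × 2 = 10
  FM06: 2 × 3 × 2 = 12
  FM07: 5 × 5 × 3 = 75
  FM08: 2 × 5 × 3 = 30
  FM09: 3 × 1 × 3 = 9
Sorted descending: 75, 60, 48, 30, 16, 12, 10, 9, 6.
The fifth-highest RPN is 16 (FM02).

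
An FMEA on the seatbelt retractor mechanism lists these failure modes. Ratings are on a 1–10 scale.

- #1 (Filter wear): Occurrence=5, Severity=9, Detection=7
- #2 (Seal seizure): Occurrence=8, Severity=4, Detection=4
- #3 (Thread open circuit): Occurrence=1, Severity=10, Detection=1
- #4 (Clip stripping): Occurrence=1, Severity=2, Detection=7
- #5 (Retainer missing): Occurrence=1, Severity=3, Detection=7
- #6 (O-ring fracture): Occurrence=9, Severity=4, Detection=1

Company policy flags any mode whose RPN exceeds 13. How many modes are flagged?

5

RPN = Severity × Occurrence × Detection:
  #1: 9 × 5 × 7 = 315
  #2: 4 × 8 × 4 = 128
  #3: 10 × 1 × 1 = 10
  #4: 2 × 1 × 7 = 14
  #5: 3 × 1 × 7 = 21
  #6: 4 × 9 × 1 = 36
Modes with RPN > 13: #1 (315), #2 (128), #4 (14), #5 (21), #6 (36) → 5.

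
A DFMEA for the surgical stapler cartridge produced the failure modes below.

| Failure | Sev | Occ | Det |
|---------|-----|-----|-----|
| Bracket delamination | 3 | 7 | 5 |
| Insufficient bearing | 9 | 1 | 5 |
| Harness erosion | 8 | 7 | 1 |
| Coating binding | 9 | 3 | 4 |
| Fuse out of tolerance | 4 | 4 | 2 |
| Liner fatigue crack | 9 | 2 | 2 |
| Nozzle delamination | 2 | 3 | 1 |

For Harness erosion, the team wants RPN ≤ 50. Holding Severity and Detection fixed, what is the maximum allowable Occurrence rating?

Harness erosion: S=8, O=7, D=1 → current RPN = 56.
Fixed product = 8. Need 8 × O ≤ 50, so O ≤ 50/8 = 6.25.
Maximum integer Occurrence rating = 6 (gives RPN 48; O=7 would give 56 > 50).

6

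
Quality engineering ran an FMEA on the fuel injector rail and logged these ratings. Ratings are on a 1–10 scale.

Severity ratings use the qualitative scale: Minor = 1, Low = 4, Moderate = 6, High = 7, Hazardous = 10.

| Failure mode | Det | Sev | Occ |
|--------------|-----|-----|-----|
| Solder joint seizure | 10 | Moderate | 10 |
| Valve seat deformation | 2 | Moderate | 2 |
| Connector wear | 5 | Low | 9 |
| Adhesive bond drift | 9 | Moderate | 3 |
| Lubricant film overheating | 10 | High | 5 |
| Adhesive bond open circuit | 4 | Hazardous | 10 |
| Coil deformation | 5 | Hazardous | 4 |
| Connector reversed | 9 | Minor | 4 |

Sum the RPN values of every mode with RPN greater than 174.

1730

RPN = Severity × Occurrence × Detection:
  Solder joint seizure: 6 × 10 × 10 = 600
  Valve seat deformation: 6 × 2 × 2 = 24
  Connector wear: 4 × 9 × 5 = 180
  Adhesive bond drift: 6 × 3 × 9 = 162
  Lubricant film overheating: 7 × 5 × 10 = 350
  Adhesive bond open circuit: 10 × 10 × 4 = 400
  Coil deformation: 10 × 4 × 5 = 200
  Connector reversed: 1 × 4 × 9 = 36
RPN > 174: Solder joint seizure (600), Connector wear (180), Lubricant film overheating (350), Adhesive bond open circuit (400), Coil deformation (200).
Sum: 600 + 180 + 350 + 400 + 200 = 1730.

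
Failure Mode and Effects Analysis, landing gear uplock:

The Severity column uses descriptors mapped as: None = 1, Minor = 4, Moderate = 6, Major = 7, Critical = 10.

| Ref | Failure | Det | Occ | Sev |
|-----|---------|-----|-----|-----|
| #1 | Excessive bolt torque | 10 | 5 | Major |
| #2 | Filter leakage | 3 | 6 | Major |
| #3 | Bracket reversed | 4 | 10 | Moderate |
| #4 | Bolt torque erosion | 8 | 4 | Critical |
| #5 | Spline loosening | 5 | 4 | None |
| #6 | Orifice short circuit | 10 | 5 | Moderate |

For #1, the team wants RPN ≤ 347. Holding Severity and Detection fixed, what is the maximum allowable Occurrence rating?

4

#1: S=7, O=5, D=10 → current RPN = 350.
Fixed product = 70. Need 70 × O ≤ 347, so O ≤ 347/70 = 4.96.
Maximum integer Occurrence rating = 4 (gives RPN 280; O=5 would give 350 > 347).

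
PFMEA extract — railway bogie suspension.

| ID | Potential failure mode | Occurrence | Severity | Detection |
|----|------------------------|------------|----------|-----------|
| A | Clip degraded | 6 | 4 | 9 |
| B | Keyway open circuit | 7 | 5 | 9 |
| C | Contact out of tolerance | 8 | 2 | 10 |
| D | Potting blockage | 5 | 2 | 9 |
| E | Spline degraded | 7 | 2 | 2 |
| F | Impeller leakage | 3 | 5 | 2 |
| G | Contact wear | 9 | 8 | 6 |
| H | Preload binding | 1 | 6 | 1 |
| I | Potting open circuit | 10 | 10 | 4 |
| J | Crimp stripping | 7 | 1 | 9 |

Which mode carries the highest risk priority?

RPN = Severity × Occurrence × Detection:
  A: 4 × 6 × 9 = 216
  B: 5 × 7 × 9 = 315
  C: 2 × 8 × 10 = 160
  D: 2 × 5 × 9 = 90
  E: 2 × 7 × 2 = 28
  F: 5 × 3 × 2 = 30
  G: 8 × 9 × 6 = 432
  H: 6 × 1 × 1 = 6
  I: 10 × 10 × 4 = 400
  J: 1 × 7 × 9 = 63
Highest RPN is 432 → G.

G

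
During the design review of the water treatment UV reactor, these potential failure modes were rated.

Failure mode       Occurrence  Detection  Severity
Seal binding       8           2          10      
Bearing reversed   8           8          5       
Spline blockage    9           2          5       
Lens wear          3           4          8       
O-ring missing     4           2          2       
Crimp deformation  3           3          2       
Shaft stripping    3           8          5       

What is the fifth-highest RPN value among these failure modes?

RPN = Severity × Occurrence × Detection:
  Seal binding: 10 × 8 × 2 = 160
  Bearing reversed: 5 × 8 × 8 = 320
  Spline blockage: 5 × 9 × 2 = 90
  Lens wear: 8 × 3 × 4 = 96
  O-ring missing: 2 × 4 × 2 = 16
  Crimp deformation: 2 × 3 × 3 = 18
  Shaft stripping: 5 × 3 × 8 = 120
Sorted descending: 320, 160, 120, 96, 90, 18, 16.
The fifth-highest RPN is 90 (Spline blockage).

90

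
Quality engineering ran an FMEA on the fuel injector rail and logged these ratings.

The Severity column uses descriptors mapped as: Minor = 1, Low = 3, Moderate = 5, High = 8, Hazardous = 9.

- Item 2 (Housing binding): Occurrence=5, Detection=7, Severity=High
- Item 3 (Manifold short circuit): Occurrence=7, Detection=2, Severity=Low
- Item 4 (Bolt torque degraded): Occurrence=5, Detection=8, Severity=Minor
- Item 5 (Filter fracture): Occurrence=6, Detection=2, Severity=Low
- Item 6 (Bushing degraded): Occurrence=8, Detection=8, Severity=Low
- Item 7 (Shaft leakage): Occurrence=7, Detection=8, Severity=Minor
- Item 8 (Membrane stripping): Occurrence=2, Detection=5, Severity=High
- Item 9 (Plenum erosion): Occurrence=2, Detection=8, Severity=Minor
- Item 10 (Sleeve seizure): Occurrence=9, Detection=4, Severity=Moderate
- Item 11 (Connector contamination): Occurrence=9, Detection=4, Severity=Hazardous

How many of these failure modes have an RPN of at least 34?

RPN = Severity × Occurrence × Detection:
  Item 2: 8 × 5 × 7 = 280
  Item 3: 3 × 7 × 2 = 42
  Item 4: 1 × 5 × 8 = 40
  Item 5: 3 × 6 × 2 = 36
  Item 6: 3 × 8 × 8 = 192
  Item 7: 1 × 7 × 8 = 56
  Item 8: 8 × 2 × 5 = 80
  Item 9: 1 × 2 × 8 = 16
  Item 10: 5 × 9 × 4 = 180
  Item 11: 9 × 9 × 4 = 324
Modes with RPN ≥ 34: Item 2 (280), Item 3 (42), Item 4 (40), Item 5 (36), Item 6 (192), Item 7 (56), Item 8 (80), Item 10 (180), Item 11 (324) → 9.

9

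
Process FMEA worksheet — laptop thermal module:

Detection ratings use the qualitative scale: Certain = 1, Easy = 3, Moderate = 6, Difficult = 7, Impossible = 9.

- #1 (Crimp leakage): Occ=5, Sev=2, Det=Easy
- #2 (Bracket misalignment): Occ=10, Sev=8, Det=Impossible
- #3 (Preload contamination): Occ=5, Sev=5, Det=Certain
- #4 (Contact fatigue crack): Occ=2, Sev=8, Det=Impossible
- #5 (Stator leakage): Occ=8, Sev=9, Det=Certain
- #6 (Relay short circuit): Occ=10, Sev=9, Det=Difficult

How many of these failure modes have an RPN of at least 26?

RPN = Severity × Occurrence × Detection:
  #1: 2 × 5 × 3 = 30
  #2: 8 × 10 × 9 = 720
  #3: 5 × 5 × 1 = 25
  #4: 8 × 2 × 9 = 144
  #5: 9 × 8 × 1 = 72
  #6: 9 × 10 × 7 = 630
Modes with RPN ≥ 26: #1 (30), #2 (720), #4 (144), #5 (72), #6 (630) → 5.

5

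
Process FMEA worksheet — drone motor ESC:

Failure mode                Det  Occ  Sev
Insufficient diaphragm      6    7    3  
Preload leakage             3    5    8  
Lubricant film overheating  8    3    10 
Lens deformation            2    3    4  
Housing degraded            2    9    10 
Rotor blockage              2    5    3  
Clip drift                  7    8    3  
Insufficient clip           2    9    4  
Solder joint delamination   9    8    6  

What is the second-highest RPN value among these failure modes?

RPN = Severity × Occurrence × Detection:
  Insufficient diaphragm: 3 × 7 × 6 = 126
  Preload leakage: 8 × 5 × 3 = 120
  Lubricant film overheating: 10 × 3 × 8 = 240
  Lens deformation: 4 × 3 × 2 = 24
  Housing degraded: 10 × 9 × 2 = 180
  Rotor blockage: 3 × 5 × 2 = 30
  Clip drift: 3 × 8 × 7 = 168
  Insufficient clip: 4 × 9 × 2 = 72
  Solder joint delamination: 6 × 8 × 9 = 432
Sorted descending: 432, 240, 180, 168, 126, 120, 72, 30, 24.
The second-highest RPN is 240 (Lubricant film overheating).

240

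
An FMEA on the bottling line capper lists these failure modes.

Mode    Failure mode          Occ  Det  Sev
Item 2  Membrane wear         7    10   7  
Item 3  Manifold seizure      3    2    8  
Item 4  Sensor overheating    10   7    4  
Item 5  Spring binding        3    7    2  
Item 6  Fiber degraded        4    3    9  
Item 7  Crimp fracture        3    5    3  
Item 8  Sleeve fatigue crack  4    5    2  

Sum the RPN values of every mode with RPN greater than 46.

RPN = Severity × Occurrence × Detection:
  Item 2: 7 × 7 × 10 = 490
  Item 3: 8 × 3 × 2 = 48
  Item 4: 4 × 10 × 7 = 280
  Item 5: 2 × 3 × 7 = 42
  Item 6: 9 × 4 × 3 = 108
  Item 7: 3 × 3 × 5 = 45
  Item 8: 2 × 4 × 5 = 40
RPN > 46: Item 2 (490), Item 3 (48), Item 4 (280), Item 6 (108).
Sum: 490 + 48 + 280 + 108 = 926.

926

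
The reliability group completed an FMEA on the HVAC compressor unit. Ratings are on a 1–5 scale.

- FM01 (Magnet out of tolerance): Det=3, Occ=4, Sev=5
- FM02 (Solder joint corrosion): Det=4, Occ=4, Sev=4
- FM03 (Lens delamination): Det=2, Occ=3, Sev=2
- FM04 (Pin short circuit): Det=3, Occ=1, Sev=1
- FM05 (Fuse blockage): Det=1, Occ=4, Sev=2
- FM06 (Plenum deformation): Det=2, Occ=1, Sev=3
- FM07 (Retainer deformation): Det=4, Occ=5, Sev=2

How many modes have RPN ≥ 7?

5

RPN = Severity × Occurrence × Detection:
  FM01: 5 × 4 × 3 = 60
  FM02: 4 × 4 × 4 = 64
  FM03: 2 × 3 × 2 = 12
  FM04: 1 × 1 × 3 = 3
  FM05: 2 × 4 × 1 = 8
  FM06: 3 × 1 × 2 = 6
  FM07: 2 × 5 × 4 = 40
Modes with RPN ≥ 7: FM01 (60), FM02 (64), FM03 (12), FM05 (8), FM07 (40) → 5.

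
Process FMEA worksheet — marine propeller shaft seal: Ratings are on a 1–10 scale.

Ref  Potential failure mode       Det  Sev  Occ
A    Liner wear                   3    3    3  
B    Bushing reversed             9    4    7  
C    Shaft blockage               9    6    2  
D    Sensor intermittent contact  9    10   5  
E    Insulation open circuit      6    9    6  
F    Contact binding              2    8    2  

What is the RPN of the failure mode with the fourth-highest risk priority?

RPN = Severity × Occurrence × Detection:
  A: 3 × 3 × 3 = 27
  B: 4 × 7 × 9 = 252
  C: 6 × 2 × 9 = 108
  D: 10 × 5 × 9 = 450
  E: 9 × 6 × 6 = 324
  F: 8 × 2 × 2 = 32
Sorted descending: 450, 324, 252, 108, 32, 27.
The fourth-highest RPN is 108 (C).

108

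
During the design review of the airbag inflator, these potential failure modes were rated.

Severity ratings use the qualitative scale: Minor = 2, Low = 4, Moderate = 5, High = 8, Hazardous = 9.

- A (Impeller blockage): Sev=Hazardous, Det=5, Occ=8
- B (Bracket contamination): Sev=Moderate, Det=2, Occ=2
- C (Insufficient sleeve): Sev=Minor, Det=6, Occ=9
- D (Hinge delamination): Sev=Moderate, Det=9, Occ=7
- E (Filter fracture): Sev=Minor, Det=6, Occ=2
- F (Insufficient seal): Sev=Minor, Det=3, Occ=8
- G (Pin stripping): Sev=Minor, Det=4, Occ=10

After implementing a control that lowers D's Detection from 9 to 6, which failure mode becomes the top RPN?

A

RPN = Severity × Occurrence × Detection:
  A: 9 × 8 × 5 = 360
  B: 5 × 2 × 2 = 20
  C: 2 × 9 × 6 = 108
  D: 5 × 7 × 9 = 315
  E: 2 × 2 × 6 = 24
  F: 2 × 8 × 3 = 48
  G: 2 × 10 × 4 = 80
After action: D → 5 × 7 × 6 = 210.
Revised RPNs: A=360, D=210, C=108, G=80, F=48, E=24, B=20.
Highest is now A (360).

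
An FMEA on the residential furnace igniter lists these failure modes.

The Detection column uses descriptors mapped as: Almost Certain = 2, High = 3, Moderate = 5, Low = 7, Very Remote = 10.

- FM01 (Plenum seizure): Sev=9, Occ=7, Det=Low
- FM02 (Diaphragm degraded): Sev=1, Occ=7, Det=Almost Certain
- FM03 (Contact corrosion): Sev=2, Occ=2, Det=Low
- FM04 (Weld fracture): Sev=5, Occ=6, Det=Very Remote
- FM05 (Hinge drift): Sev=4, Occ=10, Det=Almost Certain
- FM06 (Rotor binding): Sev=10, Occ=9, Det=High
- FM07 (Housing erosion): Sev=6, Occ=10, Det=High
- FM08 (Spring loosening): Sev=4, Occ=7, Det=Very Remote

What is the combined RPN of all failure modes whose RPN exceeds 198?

RPN = Severity × Occurrence × Detection:
  FM01: 9 × 7 × 7 = 441
  FM02: 1 × 7 × 2 = 14
  FM03: 2 × 2 × 7 = 28
  FM04: 5 × 6 × 10 = 300
  FM05: 4 × 10 × 2 = 80
  FM06: 10 × 9 × 3 = 270
  FM07: 6 × 10 × 3 = 180
  FM08: 4 × 7 × 10 = 280
RPN > 198: FM01 (441), FM04 (300), FM06 (270), FM08 (280).
Sum: 441 + 300 + 270 + 280 = 1291.

1291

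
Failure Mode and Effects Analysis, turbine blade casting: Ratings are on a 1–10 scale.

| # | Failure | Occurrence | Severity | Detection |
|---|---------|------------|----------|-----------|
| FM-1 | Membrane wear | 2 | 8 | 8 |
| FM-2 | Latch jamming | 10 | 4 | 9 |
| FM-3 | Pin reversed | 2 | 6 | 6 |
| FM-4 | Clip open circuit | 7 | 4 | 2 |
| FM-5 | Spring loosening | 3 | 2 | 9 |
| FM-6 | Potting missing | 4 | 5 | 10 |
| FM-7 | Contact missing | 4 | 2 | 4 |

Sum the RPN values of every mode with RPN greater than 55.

RPN = Severity × Occurrence × Detection:
  FM-1: 8 × 2 × 8 = 128
  FM-2: 4 × 10 × 9 = 360
  FM-3: 6 × 2 × 6 = 72
  FM-4: 4 × 7 × 2 = 56
  FM-5: 2 × 3 × 9 = 54
  FM-6: 5 × 4 × 10 = 200
  FM-7: 2 × 4 × 4 = 32
RPN > 55: FM-1 (128), FM-2 (360), FM-3 (72), FM-4 (56), FM-6 (200).
Sum: 128 + 360 + 72 + 56 + 200 = 816.

816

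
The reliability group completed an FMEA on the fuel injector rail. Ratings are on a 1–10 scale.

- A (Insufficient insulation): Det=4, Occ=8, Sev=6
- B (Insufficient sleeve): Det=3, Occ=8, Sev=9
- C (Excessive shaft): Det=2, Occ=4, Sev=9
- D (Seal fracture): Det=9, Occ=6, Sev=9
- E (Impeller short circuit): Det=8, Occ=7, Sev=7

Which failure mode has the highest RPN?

RPN = Severity × Occurrence × Detection:
  A: 6 × 8 × 4 = 192
  B: 9 × 8 × 3 = 216
  C: 9 × 4 × 2 = 72
  D: 9 × 6 × 9 = 486
  E: 7 × 7 × 8 = 392
Highest RPN is 486 → D.

D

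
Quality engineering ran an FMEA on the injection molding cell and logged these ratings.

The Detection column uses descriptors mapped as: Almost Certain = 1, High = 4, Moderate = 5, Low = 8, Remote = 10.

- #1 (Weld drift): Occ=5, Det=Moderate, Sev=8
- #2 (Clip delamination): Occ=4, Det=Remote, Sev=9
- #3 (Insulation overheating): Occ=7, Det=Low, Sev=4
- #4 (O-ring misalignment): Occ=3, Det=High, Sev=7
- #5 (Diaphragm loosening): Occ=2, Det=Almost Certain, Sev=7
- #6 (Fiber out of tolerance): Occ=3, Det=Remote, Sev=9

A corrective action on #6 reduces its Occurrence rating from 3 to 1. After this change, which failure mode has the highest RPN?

RPN = Severity × Occurrence × Detection:
  #1: 8 × 5 × 5 = 200
  #2: 9 × 4 × 10 = 360
  #3: 4 × 7 × 8 = 224
  #4: 7 × 3 × 4 = 84
  #5: 7 × 2 × 1 = 14
  #6: 9 × 3 × 10 = 270
After action: #6 → 9 × 1 × 10 = 90.
Revised RPNs: #2=360, #3=224, #1=200, #6=90, #4=84, #5=14.
Highest is now #2 (360).

#2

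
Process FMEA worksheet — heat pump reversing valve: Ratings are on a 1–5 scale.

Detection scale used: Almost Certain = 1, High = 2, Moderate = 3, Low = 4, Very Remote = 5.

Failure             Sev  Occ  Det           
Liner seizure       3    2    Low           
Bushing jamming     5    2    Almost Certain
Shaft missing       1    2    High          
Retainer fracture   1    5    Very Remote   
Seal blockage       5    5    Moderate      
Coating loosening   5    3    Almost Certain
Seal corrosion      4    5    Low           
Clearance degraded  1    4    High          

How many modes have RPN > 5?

RPN = Severity × Occurrence × Detection:
  Liner seizure: 3 × 2 × 4 = 24
  Bushing jamming: 5 × 2 × 1 = 10
  Shaft missing: 1 × 2 × 2 = 4
  Retainer fracture: 1 × 5 × 5 = 25
  Seal blockage: 5 × 5 × 3 = 75
  Coating loosening: 5 × 3 × 1 = 15
  Seal corrosion: 4 × 5 × 4 = 80
  Clearance degraded: 1 × 4 × 2 = 8
Modes with RPN > 5: Liner seizure (24), Bushing jamming (10), Retainer fracture (25), Seal blockage (75), Coating loosening (15), Seal corrosion (80), Clearance degraded (8) → 7.

7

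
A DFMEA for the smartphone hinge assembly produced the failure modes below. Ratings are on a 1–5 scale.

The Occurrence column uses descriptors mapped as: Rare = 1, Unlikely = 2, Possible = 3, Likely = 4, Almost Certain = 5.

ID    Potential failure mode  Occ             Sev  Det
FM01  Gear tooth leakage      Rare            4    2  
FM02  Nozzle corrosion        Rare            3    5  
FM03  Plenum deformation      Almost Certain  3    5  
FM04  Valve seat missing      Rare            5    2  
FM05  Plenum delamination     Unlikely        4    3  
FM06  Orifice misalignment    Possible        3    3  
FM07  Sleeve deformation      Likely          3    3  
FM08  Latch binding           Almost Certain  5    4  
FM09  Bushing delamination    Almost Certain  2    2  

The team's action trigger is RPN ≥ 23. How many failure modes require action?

RPN = Severity × Occurrence × Detection:
  FM01: 4 × 1 × 2 = 8
  FM02: 3 × 1 × 5 = 15
  FM03: 3 × 5 × 5 = 75
  FM04: 5 × 1 × 2 = 10
  FM05: 4 × 2 × 3 = 24
  FM06: 3 × 3 × 3 = 27
  FM07: 3 × 4 × 3 = 36
  FM08: 5 × 5 × 4 = 100
  FM09: 2 × 5 × 2 = 20
Modes with RPN ≥ 23: FM03 (75), FM05 (24), FM06 (27), FM07 (36), FM08 (100) → 5.

5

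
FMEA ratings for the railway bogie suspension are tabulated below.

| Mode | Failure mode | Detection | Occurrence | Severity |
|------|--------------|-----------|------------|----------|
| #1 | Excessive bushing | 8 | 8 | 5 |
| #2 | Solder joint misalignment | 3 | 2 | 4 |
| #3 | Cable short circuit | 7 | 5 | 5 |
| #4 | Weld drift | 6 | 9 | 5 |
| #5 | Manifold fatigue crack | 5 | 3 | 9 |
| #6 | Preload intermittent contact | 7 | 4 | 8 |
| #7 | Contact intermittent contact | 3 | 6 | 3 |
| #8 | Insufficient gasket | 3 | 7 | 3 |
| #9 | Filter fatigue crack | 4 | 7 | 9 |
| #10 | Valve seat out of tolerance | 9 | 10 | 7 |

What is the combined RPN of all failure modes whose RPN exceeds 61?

RPN = Severity × Occurrence × Detection:
  #1: 5 × 8 × 8 = 320
  #2: 4 × 2 × 3 = 24
  #3: 5 × 5 × 7 = 175
  #4: 5 × 9 × 6 = 270
  #5: 9 × 3 × 5 = 135
  #6: 8 × 4 × 7 = 224
  #7: 3 × 6 × 3 = 54
  #8: 3 × 7 × 3 = 63
  #9: 9 × 7 × 4 = 252
  #10: 7 × 10 × 9 = 630
RPN > 61: #1 (320), #3 (175), #4 (270), #5 (135), #6 (224), #8 (63), #9 (252), #10 (630).
Sum: 320 + 175 + 270 + 135 + 224 + 63 + 252 + 630 = 2069.

2069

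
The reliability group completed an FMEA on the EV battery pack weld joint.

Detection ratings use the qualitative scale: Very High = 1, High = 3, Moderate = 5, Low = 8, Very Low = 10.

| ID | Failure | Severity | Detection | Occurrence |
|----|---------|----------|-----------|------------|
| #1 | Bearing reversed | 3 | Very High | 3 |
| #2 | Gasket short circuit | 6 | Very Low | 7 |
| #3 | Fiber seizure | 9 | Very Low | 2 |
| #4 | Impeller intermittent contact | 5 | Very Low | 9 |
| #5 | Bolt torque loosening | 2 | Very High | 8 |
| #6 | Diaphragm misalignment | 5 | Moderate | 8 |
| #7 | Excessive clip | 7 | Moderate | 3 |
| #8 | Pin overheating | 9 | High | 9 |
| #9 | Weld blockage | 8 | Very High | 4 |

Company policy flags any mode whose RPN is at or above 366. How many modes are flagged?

2

RPN = Severity × Occurrence × Detection:
  #1: 3 × 3 × 1 = 9
  #2: 6 × 7 × 10 = 420
  #3: 9 × 2 × 10 = 180
  #4: 5 × 9 × 10 = 450
  #5: 2 × 8 × 1 = 16
  #6: 5 × 8 × 5 = 200
  #7: 7 × 3 × 5 = 105
  #8: 9 × 9 × 3 = 243
  #9: 8 × 4 × 1 = 32
Modes with RPN ≥ 366: #2 (420), #4 (450) → 2.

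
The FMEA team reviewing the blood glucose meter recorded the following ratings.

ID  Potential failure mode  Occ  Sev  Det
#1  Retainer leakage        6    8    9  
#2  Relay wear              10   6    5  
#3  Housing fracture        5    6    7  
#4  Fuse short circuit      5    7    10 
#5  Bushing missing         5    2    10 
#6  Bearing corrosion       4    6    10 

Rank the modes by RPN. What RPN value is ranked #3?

RPN = Severity × Occurrence × Detection:
  #1: 8 × 6 × 9 = 432
  #2: 6 × 10 × 5 = 300
  #3: 6 × 5 × 7 = 210
  #4: 7 × 5 × 10 = 350
  #5: 2 × 5 × 10 = 100
  #6: 6 × 4 × 10 = 240
Sorted descending: 432, 350, 300, 240, 210, 100.
The third-highest RPN is 300 (#2).

300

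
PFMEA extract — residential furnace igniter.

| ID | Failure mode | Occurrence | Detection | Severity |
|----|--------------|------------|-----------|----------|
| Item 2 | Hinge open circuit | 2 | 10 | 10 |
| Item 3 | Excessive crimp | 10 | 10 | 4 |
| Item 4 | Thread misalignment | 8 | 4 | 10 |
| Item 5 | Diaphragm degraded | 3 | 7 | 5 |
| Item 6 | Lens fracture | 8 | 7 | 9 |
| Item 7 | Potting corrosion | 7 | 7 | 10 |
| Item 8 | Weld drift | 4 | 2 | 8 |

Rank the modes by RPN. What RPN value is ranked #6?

RPN = Severity × Occurrence × Detection:
  Item 2: 10 × 2 × 10 = 200
  Item 3: 4 × 10 × 10 = 400
  Item 4: 10 × 8 × 4 = 320
  Item 5: 5 × 3 × 7 = 105
  Item 6: 9 × 8 × 7 = 504
  Item 7: 10 × 7 × 7 = 490
  Item 8: 8 × 4 × 2 = 64
Sorted descending: 504, 490, 400, 320, 200, 105, 64.
The sixth-highest RPN is 105 (Item 5).

105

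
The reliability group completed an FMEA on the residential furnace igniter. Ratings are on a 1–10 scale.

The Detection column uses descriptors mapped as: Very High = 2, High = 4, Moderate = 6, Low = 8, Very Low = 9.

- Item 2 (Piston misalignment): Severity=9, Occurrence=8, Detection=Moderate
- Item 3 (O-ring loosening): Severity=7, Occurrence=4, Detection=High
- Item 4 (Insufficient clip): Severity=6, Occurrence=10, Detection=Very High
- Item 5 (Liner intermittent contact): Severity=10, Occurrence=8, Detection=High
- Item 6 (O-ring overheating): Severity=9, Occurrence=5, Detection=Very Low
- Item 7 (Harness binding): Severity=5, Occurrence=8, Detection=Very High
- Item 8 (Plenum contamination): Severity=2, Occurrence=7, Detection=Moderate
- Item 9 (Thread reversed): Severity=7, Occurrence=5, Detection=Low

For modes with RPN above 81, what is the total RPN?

1753

RPN = Severity × Occurrence × Detection:
  Item 2: 9 × 8 × 6 = 432
  Item 3: 7 × 4 × 4 = 112
  Item 4: 6 × 10 × 2 = 120
  Item 5: 10 × 8 × 4 = 320
  Item 6: 9 × 5 × 9 = 405
  Item 7: 5 × 8 × 2 = 80
  Item 8: 2 × 7 × 6 = 84
  Item 9: 7 × 5 × 8 = 280
RPN > 81: Item 2 (432), Item 3 (112), Item 4 (120), Item 5 (320), Item 6 (405), Item 8 (84), Item 9 (280).
Sum: 432 + 112 + 120 + 320 + 405 + 84 + 280 = 1753.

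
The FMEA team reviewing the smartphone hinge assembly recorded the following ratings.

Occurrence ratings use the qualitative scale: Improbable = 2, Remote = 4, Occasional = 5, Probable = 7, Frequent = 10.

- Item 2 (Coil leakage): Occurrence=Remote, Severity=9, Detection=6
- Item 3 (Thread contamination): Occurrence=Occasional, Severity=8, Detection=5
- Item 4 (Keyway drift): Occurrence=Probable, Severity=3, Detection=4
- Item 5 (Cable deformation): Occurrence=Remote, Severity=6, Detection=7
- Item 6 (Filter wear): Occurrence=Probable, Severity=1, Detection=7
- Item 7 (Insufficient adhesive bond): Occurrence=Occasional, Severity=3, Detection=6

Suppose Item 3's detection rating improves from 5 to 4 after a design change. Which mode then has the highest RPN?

Item 2

RPN = Severity × Occurrence × Detection:
  Item 2: 9 × 4 × 6 = 216
  Item 3: 8 × 5 × 5 = 200
  Item 4: 3 × 7 × 4 = 84
  Item 5: 6 × 4 × 7 = 168
  Item 6: 1 × 7 × 7 = 49
  Item 7: 3 × 5 × 6 = 90
After action: Item 3 → 8 × 5 × 4 = 160.
Revised RPNs: Item 2=216, Item 5=168, Item 3=160, Item 7=90, Item 4=84, Item 6=49.
Highest is now Item 2 (216).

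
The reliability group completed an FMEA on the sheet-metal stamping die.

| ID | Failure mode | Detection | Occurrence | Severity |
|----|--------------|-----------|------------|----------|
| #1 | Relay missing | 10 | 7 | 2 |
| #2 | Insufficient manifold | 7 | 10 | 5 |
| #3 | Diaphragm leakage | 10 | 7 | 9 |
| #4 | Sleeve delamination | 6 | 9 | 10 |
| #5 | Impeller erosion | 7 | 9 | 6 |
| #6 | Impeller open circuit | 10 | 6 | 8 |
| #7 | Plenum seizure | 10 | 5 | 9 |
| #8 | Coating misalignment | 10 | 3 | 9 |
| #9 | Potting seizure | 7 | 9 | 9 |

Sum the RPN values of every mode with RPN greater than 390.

RPN = Severity × Occurrence × Detection:
  #1: 2 × 7 × 10 = 140
  #2: 5 × 10 × 7 = 350
  #3: 9 × 7 × 10 = 630
  #4: 10 × 9 × 6 = 540
  #5: 6 × 9 × 7 = 378
  #6: 8 × 6 × 10 = 480
  #7: 9 × 5 × 10 = 450
  #8: 9 × 3 × 10 = 270
  #9: 9 × 9 × 7 = 567
RPN > 390: #3 (630), #4 (540), #6 (480), #7 (450), #9 (567).
Sum: 630 + 540 + 480 + 450 + 567 = 2667.

2667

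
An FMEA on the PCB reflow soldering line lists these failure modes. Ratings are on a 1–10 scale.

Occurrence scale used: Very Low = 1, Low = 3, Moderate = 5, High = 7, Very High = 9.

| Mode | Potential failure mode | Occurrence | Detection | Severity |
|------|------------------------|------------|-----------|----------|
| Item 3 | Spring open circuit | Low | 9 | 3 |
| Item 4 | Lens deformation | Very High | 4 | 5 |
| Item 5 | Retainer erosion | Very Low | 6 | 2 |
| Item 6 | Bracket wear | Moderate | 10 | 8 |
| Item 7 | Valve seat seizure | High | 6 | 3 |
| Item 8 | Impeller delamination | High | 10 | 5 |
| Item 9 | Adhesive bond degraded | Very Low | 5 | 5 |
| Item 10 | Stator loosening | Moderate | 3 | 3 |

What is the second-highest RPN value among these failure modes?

350

RPN = Severity × Occurrence × Detection:
  Item 3: 3 × 3 × 9 = 81
  Item 4: 5 × 9 × 4 = 180
  Item 5: 2 × 1 × 6 = 12
  Item 6: 8 × 5 × 10 = 400
  Item 7: 3 × 7 × 6 = 126
  Item 8: 5 × 7 × 10 = 350
  Item 9: 5 × 1 × 5 = 25
  Item 10: 3 × 5 × 3 = 45
Sorted descending: 400, 350, 180, 126, 81, 45, 25, 12.
The second-highest RPN is 350 (Item 8).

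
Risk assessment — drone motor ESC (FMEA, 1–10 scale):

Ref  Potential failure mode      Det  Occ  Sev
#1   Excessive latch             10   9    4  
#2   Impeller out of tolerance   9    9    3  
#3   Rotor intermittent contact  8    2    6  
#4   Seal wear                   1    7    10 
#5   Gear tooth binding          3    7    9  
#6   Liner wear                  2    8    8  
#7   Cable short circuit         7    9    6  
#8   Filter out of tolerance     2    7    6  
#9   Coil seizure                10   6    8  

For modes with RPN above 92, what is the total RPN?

RPN = Severity × Occurrence × Detection:
  #1: 4 × 9 × 10 = 360
  #2: 3 × 9 × 9 = 243
  #3: 6 × 2 × 8 = 96
  #4: 10 × 7 × 1 = 70
  #5: 9 × 7 × 3 = 189
  #6: 8 × 8 × 2 = 128
  #7: 6 × 9 × 7 = 378
  #8: 6 × 7 × 2 = 84
  #9: 8 × 6 × 10 = 480
RPN > 92: #1 (360), #2 (243), #3 (96), #5 (189), #6 (128), #7 (378), #9 (480).
Sum: 360 + 243 + 96 + 189 + 128 + 378 + 480 = 1874.

1874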